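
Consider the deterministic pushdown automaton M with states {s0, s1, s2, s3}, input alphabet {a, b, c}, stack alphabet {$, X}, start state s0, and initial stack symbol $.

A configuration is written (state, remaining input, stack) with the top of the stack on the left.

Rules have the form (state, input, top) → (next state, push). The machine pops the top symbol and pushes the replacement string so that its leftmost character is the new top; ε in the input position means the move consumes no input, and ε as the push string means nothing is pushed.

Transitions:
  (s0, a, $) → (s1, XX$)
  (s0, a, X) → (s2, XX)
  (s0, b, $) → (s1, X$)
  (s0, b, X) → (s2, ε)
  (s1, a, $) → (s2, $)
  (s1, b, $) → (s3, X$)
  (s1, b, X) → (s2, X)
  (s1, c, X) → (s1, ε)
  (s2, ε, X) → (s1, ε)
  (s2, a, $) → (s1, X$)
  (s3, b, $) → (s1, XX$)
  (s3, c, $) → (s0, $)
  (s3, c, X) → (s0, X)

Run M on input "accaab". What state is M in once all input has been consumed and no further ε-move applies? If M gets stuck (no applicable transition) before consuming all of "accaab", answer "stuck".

s1

(s0, accaab, $) ⊢ (s1, ccaab, XX$) ⊢ (s1, caab, X$) ⊢ (s1, aab, $) ⊢ (s2, ab, $) ⊢ (s1, b, X$) ⊢ (s2, ε, X$) ⊢ (s1, ε, $)
All input consumed; M is in state s1.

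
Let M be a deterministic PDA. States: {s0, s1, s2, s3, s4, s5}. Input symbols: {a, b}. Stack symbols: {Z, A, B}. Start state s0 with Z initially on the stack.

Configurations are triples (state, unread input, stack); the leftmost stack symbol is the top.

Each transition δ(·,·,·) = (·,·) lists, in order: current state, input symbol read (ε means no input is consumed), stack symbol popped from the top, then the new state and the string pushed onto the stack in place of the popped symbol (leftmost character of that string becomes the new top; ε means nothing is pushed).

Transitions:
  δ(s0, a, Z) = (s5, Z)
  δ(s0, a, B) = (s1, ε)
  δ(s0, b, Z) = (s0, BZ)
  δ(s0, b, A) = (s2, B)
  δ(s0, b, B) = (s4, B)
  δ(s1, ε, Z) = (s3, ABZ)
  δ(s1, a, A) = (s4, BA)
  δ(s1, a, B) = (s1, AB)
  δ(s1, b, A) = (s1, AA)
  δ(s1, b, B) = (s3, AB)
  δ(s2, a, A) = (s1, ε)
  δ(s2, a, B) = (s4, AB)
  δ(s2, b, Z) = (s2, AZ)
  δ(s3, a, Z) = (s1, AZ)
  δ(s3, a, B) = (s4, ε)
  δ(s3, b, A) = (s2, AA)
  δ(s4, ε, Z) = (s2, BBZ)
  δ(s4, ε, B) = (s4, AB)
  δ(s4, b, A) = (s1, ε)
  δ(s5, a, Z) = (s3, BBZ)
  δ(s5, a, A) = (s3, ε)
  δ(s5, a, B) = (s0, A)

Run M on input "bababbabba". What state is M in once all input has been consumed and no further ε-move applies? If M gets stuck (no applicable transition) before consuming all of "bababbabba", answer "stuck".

stuck

(s0, bababbabba, Z) ⊢ (s0, ababbabba, BZ) ⊢ (s1, babbabba, Z) ⊢ (s3, babbabba, ABZ) ⊢ (s2, abbabba, AABZ) ⊢ (s1, bbabba, ABZ) ⊢ (s1, babba, AABZ) ⊢ (s1, abba, AAABZ) ⊢ (s4, bba, BAAABZ) ⊢ (s4, bba, ABAAABZ) ⊢ (s1, ba, BAAABZ) ⊢ (s3, a, ABAAABZ)
No transition for (s3, a, top A); M blocks with input a remaining.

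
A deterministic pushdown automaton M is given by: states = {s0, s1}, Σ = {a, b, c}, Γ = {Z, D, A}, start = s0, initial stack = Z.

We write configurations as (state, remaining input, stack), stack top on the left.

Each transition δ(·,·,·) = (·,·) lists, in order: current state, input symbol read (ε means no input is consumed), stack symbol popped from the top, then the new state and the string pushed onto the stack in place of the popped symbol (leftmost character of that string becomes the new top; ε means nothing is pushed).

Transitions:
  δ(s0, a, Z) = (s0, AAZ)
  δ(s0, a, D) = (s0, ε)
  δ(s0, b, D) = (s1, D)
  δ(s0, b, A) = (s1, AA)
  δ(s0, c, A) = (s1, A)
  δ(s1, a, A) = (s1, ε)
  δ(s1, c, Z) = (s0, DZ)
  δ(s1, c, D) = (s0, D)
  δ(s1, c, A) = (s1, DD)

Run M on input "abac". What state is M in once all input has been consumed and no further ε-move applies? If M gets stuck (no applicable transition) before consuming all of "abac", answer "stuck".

(s0, abac, Z)
  read a, top Z: go to s0, push AAZ → (s0, bac, AAZ)
  read b, top A: go to s1, push AA → (s1, ac, AAAZ)
  read a, top A: go to s1, push ε → (s1, c, AAZ)
  read c, top A: go to s1, push DD → (s1, ε, DDAZ)
All input consumed; M is in state s1.

s1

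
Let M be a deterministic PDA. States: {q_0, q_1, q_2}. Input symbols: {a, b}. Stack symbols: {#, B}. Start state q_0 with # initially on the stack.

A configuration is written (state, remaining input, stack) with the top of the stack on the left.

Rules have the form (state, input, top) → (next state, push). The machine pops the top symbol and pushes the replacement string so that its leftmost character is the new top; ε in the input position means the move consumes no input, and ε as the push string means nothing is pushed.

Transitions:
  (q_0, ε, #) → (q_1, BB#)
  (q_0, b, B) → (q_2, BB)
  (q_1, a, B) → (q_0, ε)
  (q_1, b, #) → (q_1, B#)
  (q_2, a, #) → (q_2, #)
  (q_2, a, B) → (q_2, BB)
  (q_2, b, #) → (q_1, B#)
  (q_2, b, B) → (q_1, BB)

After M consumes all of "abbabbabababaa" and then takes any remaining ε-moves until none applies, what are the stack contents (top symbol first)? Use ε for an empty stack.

(q_0, abbabbabababaa, #)
  ε-move, top #: go to q_1, push BB# → (q_1, abbabbabababaa, BB#)
  read a, top B: go to q_0, push ε → (q_0, bbabbabababaa, B#)
  read b, top B: go to q_2, push BB → (q_2, babbabababaa, BB#)
  read b, top B: go to q_1, push BB → (q_1, abbabababaa, BBB#)
  read a, top B: go to q_0, push ε → (q_0, bbabababaa, BB#)
  read b, top B: go to q_2, push BB → (q_2, babababaa, BBB#)
  read b, top B: go to q_1, push BB → (q_1, abababaa, BBBB#)
  read a, top B: go to q_0, push ε → (q_0, bababaa, BBB#)
  read b, top B: go to q_2, push BB → (q_2, ababaa, BBBB#)
  read a, top B: go to q_2, push BB → (q_2, babaa, BBBBB#)
  read b, top B: go to q_1, push BB → (q_1, abaa, BBBBBB#)
  read a, top B: go to q_0, push ε → (q_0, baa, BBBBB#)
  read b, top B: go to q_2, push BB → (q_2, aa, BBBBBB#)
  read a, top B: go to q_2, push BB → (q_2, a, BBBBBBB#)
  read a, top B: go to q_2, push BB → (q_2, ε, BBBBBBBB#)
All input consumed in state q_2 with stack BBBBBBBB#.

BBBBBBBB#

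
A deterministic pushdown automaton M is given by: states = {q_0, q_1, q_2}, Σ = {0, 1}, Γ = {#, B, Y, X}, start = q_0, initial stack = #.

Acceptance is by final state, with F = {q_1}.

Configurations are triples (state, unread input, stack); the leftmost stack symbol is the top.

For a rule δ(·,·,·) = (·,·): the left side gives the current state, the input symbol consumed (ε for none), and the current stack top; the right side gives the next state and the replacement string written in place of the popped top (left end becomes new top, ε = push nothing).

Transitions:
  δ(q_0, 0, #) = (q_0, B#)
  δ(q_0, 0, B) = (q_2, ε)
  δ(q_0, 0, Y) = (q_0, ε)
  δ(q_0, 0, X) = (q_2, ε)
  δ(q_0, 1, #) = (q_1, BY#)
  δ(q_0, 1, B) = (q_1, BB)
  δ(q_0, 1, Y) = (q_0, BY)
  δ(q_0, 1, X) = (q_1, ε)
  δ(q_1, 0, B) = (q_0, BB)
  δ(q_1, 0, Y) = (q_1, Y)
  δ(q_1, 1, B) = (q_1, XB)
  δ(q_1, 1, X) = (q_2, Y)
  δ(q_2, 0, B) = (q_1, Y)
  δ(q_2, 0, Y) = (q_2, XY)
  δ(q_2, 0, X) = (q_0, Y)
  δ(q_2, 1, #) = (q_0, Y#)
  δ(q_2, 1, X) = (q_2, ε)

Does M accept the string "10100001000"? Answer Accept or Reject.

(q_0, 10100001000, #)
  read 1, top #: go to q_1, push BY# → (q_1, 0100001000, BY#)
  read 0, top B: go to q_0, push BB → (q_0, 100001000, BBY#)
  read 1, top B: go to q_1, push BB → (q_1, 00001000, BBBY#)
  read 0, top B: go to q_0, push BB → (q_0, 0001000, BBBBY#)
  read 0, top B: go to q_2, push ε → (q_2, 001000, BBBY#)
  read 0, top B: go to q_1, push Y → (q_1, 01000, YBBY#)
  read 0, top Y: go to q_1, push Y → (q_1, 1000, YBBY#)
No transition applies at (q_1, 1000, YBBY#); input not fully consumed.

Reject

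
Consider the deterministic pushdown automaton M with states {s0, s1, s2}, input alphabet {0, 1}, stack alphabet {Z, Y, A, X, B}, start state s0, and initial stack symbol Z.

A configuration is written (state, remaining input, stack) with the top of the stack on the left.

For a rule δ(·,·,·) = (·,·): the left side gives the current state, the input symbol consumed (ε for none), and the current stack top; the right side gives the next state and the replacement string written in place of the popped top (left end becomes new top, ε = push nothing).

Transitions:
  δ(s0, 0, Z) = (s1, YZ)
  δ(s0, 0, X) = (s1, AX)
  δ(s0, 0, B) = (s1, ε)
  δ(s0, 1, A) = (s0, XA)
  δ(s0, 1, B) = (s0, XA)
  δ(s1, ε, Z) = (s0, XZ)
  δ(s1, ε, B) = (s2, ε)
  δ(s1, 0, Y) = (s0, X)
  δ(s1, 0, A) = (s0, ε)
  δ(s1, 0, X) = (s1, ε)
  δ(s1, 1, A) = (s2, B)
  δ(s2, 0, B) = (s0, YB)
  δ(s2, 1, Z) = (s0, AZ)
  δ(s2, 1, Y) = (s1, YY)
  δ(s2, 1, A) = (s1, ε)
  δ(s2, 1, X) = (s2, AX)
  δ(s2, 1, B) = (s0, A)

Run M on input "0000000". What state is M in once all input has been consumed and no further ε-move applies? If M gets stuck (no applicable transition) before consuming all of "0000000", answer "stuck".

s1

(s0, 0000000, Z)
  read 0, top Z: go to s1, push YZ → (s1, 000000, YZ)
  read 0, top Y: go to s0, push X → (s0, 00000, XZ)
  read 0, top X: go to s1, push AX → (s1, 0000, AXZ)
  read 0, top A: go to s0, push ε → (s0, 000, XZ)
  read 0, top X: go to s1, push AX → (s1, 00, AXZ)
  read 0, top A: go to s0, push ε → (s0, 0, XZ)
  read 0, top X: go to s1, push AX → (s1, ε, AXZ)
All input consumed; M is in state s1.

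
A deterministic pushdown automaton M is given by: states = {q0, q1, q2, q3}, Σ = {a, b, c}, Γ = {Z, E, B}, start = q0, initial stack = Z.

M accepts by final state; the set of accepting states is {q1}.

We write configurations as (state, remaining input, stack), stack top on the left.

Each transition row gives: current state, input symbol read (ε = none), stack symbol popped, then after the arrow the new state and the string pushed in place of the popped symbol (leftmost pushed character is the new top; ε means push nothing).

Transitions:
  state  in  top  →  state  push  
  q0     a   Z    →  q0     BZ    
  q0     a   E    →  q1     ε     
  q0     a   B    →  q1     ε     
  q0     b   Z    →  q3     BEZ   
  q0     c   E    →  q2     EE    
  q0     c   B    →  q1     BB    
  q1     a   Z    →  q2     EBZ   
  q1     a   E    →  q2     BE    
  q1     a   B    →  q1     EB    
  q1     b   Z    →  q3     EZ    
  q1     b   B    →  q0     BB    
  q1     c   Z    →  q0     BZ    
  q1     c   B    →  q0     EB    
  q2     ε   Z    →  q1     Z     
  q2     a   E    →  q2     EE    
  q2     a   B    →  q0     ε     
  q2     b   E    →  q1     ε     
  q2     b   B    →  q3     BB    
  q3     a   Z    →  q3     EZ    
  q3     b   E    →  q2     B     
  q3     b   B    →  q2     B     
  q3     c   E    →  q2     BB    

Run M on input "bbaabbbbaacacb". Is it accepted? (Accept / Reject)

Reject

(q0, bbaabbbbaacacb, Z)
  read b, top Z: go to q3, push BEZ → (q3, baabbbbaacacb, BEZ)
  read b, top B: go to q2, push B → (q2, aabbbbaacacb, BEZ)
  read a, top B: go to q0, push ε → (q0, abbbbaacacb, EZ)
  read a, top E: go to q1, push ε → (q1, bbbbaacacb, Z)
  read b, top Z: go to q3, push EZ → (q3, bbbaacacb, EZ)
  read b, top E: go to q2, push B → (q2, bbaacacb, BZ)
  read b, top B: go to q3, push BB → (q3, baacacb, BBZ)
  read b, top B: go to q2, push B → (q2, aacacb, BBZ)
  read a, top B: go to q0, push ε → (q0, acacb, BZ)
  read a, top B: go to q1, push ε → (q1, cacb, Z)
  read c, top Z: go to q0, push BZ → (q0, acb, BZ)
  read a, top B: go to q1, push ε → (q1, cb, Z)
  read c, top Z: go to q0, push BZ → (q0, b, BZ)
No transition applies at (q0, b, BZ); input not fully consumed.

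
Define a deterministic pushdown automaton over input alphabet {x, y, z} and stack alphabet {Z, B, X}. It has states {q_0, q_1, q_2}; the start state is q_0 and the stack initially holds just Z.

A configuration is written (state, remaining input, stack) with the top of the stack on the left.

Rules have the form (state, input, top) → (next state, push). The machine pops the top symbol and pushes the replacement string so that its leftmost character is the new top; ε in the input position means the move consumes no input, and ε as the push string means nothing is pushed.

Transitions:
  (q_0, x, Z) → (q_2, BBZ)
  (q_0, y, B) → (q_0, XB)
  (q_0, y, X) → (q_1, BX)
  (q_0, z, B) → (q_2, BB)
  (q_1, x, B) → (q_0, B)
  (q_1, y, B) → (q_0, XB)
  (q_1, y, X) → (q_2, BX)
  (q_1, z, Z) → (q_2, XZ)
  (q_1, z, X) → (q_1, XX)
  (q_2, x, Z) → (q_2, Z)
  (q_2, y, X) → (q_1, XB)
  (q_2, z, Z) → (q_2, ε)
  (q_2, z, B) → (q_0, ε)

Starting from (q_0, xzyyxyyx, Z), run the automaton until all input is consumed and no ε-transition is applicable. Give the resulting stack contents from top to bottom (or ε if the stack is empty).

BXBXBZ

(q_0, xzyyxyyx, Z) ⊢ (q_2, zyyxyyx, BBZ) ⊢ (q_0, yyxyyx, BZ) ⊢ (q_0, yxyyx, XBZ) ⊢ (q_1, xyyx, BXBZ) ⊢ (q_0, yyx, BXBZ) ⊢ (q_0, yx, XBXBZ) ⊢ (q_1, x, BXBXBZ) ⊢ (q_0, ε, BXBXBZ)
All input consumed in state q_0 with stack BXBXBZ.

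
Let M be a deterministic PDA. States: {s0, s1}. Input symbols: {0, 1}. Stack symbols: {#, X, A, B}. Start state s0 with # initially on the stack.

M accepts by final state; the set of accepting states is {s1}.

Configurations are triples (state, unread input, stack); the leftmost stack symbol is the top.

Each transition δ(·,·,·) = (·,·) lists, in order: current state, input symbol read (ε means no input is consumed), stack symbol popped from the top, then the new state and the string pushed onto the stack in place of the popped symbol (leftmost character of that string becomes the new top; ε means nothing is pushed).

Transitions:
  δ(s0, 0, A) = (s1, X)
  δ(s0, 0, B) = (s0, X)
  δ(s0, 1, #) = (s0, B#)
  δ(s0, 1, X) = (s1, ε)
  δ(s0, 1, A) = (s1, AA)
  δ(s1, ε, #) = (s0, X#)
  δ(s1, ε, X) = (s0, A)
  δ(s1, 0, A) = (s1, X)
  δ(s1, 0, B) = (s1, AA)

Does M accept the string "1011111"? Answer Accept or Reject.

(s0, 1011111, #) ⊢ (s0, 011111, B#) ⊢ (s0, 11111, X#) ⊢ (s1, 1111, #) ⊢ (s0, 1111, X#) ⊢ (s1, 111, #) ⊢ (s0, 111, X#) ⊢ (s1, 11, #) ⊢ (s0, 11, X#) ⊢ (s1, 1, #) ⊢ (s0, 1, X#) ⊢ (s1, ε, #)
All input consumed; state s1 ∈ F.

Accept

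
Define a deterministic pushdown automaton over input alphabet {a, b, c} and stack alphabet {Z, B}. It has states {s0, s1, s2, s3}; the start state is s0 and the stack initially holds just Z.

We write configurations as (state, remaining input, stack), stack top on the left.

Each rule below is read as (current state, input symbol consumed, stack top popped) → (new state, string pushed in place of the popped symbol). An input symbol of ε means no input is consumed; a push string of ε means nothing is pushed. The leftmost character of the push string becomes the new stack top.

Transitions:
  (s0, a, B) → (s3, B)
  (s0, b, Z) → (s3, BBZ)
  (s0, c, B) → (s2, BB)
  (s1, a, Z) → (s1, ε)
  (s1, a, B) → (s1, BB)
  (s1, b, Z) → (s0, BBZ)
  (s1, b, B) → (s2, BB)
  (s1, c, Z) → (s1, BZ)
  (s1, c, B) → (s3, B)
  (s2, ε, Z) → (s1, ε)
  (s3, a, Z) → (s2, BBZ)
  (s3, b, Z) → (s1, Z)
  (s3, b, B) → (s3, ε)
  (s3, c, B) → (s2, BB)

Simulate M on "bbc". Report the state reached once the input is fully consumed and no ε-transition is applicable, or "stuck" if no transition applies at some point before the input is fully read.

s2

(s0, bbc, Z)
  read b, top Z: go to s3, push BBZ → (s3, bc, BBZ)
  read b, top B: go to s3, push ε → (s3, c, BZ)
  read c, top B: go to s2, push BB → (s2, ε, BBZ)
All input consumed; M is in state s2.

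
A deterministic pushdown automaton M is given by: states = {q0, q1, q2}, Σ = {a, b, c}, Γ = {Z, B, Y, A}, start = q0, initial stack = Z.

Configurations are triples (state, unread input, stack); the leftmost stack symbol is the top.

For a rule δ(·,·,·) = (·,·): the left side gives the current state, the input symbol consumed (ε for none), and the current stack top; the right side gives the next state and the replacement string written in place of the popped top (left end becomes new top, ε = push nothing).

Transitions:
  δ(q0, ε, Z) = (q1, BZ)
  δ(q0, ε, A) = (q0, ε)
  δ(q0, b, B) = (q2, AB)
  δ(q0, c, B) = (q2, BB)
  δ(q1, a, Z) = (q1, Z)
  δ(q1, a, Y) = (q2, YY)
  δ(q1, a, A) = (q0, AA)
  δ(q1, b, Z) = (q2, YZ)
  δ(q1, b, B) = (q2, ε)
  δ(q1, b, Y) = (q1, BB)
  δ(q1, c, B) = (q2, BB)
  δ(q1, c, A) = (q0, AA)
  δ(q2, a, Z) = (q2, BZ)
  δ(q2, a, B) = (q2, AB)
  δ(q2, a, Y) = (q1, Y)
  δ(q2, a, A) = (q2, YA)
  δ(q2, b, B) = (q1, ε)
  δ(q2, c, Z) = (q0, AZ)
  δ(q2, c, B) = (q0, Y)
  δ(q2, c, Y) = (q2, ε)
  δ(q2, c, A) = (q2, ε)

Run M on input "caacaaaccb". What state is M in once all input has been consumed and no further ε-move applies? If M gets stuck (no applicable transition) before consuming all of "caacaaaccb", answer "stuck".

(q0, caacaaaccb, Z)
  ε-move, top Z: go to q1, push BZ → (q1, caacaaaccb, BZ)
  read c, top B: go to q2, push BB → (q2, aacaaaccb, BBZ)
  read a, top B: go to q2, push AB → (q2, acaaaccb, ABBZ)
  read a, top A: go to q2, push YA → (q2, caaaccb, YABBZ)
  read c, top Y: go to q2, push ε → (q2, aaaccb, ABBZ)
  read a, top A: go to q2, push YA → (q2, aaccb, YABBZ)
  read a, top Y: go to q1, push Y → (q1, accb, YABBZ)
  read a, top Y: go to q2, push YY → (q2, ccb, YYABBZ)
  read c, top Y: go to q2, push ε → (q2, cb, YABBZ)
  read c, top Y: go to q2, push ε → (q2, b, ABBZ)
No transition for (q2, b, top A); M blocks with input b remaining.

stuck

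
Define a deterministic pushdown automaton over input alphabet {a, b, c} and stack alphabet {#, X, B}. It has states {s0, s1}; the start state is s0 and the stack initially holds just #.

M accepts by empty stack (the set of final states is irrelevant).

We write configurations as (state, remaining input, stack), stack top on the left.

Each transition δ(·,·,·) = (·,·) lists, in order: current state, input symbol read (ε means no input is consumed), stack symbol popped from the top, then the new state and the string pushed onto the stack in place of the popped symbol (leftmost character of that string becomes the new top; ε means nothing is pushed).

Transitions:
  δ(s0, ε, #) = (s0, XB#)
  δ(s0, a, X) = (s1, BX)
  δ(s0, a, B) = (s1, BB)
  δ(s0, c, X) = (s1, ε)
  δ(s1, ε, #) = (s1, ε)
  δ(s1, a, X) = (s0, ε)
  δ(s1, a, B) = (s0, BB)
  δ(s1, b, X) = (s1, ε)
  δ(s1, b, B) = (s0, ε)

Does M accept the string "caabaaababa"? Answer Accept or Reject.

(s0, caabaaababa, #) ⊢ (s0, caabaaababa, XB#) ⊢ (s1, aabaaababa, B#) ⊢ (s0, abaaababa, BB#) ⊢ (s1, baaababa, BBB#) ⊢ (s0, aaababa, BB#) ⊢ (s1, aababa, BBB#) ⊢ (s0, ababa, BBBB#) ⊢ (s1, baba, BBBBB#) ⊢ (s0, aba, BBBB#) ⊢ (s1, ba, BBBBB#) ⊢ (s0, a, BBBB#) ⊢ (s1, ε, BBBBB#)
All input consumed; stack is BBBBB#, not empty, and no further ε-move applies.

Reject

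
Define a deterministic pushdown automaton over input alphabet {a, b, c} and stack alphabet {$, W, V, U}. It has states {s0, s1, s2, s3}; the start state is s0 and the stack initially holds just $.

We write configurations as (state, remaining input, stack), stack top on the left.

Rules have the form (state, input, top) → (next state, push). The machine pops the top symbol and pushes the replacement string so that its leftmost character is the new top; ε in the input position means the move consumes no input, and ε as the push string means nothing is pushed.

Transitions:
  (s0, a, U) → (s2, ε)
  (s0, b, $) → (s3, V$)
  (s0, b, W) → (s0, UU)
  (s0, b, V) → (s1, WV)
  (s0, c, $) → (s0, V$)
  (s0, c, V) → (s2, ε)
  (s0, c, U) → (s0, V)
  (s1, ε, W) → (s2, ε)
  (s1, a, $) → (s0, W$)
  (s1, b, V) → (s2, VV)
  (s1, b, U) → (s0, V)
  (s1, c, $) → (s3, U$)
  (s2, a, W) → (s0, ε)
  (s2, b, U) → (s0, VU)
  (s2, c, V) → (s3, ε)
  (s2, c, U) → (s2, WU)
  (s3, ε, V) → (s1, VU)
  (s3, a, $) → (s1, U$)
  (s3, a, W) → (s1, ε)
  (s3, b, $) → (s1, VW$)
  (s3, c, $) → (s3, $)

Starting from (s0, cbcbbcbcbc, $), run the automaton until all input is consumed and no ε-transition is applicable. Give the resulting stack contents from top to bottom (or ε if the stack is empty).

VUUUW$

(s0, cbcbbcbcbc, $) ⊢ (s0, bcbbcbcbc, V$) ⊢ (s1, cbbcbcbc, WV$) ⊢ (s2, cbbcbcbc, V$) ⊢ (s3, bbcbcbc, $) ⊢ (s1, bcbcbc, VW$) ⊢ (s2, cbcbc, VVW$) ⊢ (s3, bcbc, VW$) ⊢ (s1, bcbc, VUW$) ⊢ (s2, cbc, VVUW$) ⊢ (s3, bc, VUW$) ⊢ (s1, bc, VUUW$) ⊢ (s2, c, VVUUW$) ⊢ (s3, ε, VUUW$) ⊢ (s1, ε, VUUUW$)
All input consumed in state s1 with stack VUUUW$.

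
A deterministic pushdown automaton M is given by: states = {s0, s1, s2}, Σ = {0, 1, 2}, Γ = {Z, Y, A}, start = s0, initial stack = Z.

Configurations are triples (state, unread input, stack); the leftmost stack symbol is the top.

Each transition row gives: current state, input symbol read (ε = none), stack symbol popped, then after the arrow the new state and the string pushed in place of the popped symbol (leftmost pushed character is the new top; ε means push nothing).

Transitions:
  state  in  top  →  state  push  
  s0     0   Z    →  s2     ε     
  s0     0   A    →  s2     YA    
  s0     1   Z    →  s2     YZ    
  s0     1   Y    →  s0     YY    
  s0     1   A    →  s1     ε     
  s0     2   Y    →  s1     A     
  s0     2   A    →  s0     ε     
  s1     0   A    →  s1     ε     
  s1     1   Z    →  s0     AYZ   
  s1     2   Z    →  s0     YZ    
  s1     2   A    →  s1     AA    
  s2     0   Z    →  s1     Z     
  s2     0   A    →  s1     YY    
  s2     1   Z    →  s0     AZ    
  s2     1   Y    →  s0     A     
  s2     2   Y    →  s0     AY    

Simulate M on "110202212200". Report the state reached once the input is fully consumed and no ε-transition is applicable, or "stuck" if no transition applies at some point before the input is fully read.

(s0, 110202212200, Z) ⊢ (s2, 10202212200, YZ) ⊢ (s0, 0202212200, AZ) ⊢ (s2, 202212200, YAZ) ⊢ (s0, 02212200, AYAZ) ⊢ (s2, 2212200, YAYAZ) ⊢ (s0, 212200, AYAYAZ) ⊢ (s0, 12200, YAYAZ) ⊢ (s0, 2200, YYAYAZ) ⊢ (s1, 200, AYAYAZ) ⊢ (s1, 00, AAYAYAZ) ⊢ (s1, 0, AYAYAZ) ⊢ (s1, ε, YAYAZ)
All input consumed; M is in state s1.

s1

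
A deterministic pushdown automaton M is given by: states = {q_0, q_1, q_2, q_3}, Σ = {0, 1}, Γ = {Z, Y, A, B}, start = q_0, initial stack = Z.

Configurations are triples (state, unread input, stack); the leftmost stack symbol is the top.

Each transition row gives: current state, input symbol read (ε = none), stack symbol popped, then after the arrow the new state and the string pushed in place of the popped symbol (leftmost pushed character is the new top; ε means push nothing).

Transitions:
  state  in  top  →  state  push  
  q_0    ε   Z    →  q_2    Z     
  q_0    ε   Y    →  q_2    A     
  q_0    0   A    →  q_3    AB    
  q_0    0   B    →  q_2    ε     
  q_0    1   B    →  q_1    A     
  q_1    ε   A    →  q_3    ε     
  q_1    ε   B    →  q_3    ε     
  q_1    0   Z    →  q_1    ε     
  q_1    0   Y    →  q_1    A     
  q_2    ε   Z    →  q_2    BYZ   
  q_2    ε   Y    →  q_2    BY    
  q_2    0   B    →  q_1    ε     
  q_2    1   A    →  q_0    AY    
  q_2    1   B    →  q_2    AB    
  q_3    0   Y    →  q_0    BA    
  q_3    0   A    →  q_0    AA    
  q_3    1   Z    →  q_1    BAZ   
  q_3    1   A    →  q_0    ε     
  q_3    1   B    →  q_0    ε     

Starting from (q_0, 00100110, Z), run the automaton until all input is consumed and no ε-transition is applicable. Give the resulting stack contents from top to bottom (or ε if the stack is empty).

AAZ

(q_0, 00100110, Z)
  ε-move, top Z: go to q_2, push Z → (q_2, 00100110, Z)
  ε-move, top Z: go to q_2, push BYZ → (q_2, 00100110, BYZ)
  read 0, top B: go to q_1, push ε → (q_1, 0100110, YZ)
  read 0, top Y: go to q_1, push A → (q_1, 100110, AZ)
  ε-move, top A: go to q_3, push ε → (q_3, 100110, Z)
  read 1, top Z: go to q_1, push BAZ → (q_1, 00110, BAZ)
  ε-move, top B: go to q_3, push ε → (q_3, 00110, AZ)
  read 0, top A: go to q_0, push AA → (q_0, 0110, AAZ)
  read 0, top A: go to q_3, push AB → (q_3, 110, ABAZ)
  read 1, top A: go to q_0, push ε → (q_0, 10, BAZ)
  read 1, top B: go to q_1, push A → (q_1, 0, AAZ)
  ε-move, top A: go to q_3, push ε → (q_3, 0, AZ)
  read 0, top A: go to q_0, push AA → (q_0, ε, AAZ)
All input consumed in state q_0 with stack AAZ.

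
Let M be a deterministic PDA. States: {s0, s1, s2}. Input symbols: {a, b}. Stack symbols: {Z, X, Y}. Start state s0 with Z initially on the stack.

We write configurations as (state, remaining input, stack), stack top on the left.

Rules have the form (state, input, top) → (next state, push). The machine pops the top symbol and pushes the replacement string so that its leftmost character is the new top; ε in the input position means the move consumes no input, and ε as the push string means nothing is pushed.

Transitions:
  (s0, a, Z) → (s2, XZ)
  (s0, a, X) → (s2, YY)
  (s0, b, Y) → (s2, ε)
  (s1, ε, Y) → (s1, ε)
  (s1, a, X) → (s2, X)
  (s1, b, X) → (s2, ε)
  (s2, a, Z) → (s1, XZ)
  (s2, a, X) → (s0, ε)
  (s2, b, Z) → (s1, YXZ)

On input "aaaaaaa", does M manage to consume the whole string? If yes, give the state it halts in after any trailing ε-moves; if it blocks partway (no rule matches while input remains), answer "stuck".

(s0, aaaaaaa, Z)
  read a, top Z: go to s2, push XZ → (s2, aaaaaa, XZ)
  read a, top X: go to s0, push ε → (s0, aaaaa, Z)
  read a, top Z: go to s2, push XZ → (s2, aaaa, XZ)
  read a, top X: go to s0, push ε → (s0, aaa, Z)
  read a, top Z: go to s2, push XZ → (s2, aa, XZ)
  read a, top X: go to s0, push ε → (s0, a, Z)
  read a, top Z: go to s2, push XZ → (s2, ε, XZ)
All input consumed; M is in state s2.

s2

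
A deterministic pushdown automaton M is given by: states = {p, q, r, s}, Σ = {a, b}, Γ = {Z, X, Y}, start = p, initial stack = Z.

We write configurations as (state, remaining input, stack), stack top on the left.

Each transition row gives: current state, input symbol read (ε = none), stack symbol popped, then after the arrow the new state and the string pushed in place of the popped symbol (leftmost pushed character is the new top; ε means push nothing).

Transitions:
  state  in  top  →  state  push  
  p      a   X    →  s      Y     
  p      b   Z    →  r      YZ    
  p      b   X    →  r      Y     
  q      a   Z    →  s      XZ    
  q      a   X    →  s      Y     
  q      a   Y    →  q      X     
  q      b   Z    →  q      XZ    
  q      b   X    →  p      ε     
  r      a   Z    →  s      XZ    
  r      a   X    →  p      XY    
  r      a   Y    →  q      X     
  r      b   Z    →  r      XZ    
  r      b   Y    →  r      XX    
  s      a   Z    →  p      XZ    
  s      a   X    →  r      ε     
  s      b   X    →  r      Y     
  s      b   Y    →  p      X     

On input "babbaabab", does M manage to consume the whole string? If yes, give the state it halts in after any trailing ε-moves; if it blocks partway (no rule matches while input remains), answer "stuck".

(p, babbaabab, Z) ⊢ (r, abbaabab, YZ) ⊢ (q, bbaabab, XZ) ⊢ (p, baabab, Z) ⊢ (r, aabab, YZ) ⊢ (q, abab, XZ) ⊢ (s, bab, YZ) ⊢ (p, ab, XZ) ⊢ (s, b, YZ) ⊢ (p, ε, XZ)
All input consumed; M is in state p.

p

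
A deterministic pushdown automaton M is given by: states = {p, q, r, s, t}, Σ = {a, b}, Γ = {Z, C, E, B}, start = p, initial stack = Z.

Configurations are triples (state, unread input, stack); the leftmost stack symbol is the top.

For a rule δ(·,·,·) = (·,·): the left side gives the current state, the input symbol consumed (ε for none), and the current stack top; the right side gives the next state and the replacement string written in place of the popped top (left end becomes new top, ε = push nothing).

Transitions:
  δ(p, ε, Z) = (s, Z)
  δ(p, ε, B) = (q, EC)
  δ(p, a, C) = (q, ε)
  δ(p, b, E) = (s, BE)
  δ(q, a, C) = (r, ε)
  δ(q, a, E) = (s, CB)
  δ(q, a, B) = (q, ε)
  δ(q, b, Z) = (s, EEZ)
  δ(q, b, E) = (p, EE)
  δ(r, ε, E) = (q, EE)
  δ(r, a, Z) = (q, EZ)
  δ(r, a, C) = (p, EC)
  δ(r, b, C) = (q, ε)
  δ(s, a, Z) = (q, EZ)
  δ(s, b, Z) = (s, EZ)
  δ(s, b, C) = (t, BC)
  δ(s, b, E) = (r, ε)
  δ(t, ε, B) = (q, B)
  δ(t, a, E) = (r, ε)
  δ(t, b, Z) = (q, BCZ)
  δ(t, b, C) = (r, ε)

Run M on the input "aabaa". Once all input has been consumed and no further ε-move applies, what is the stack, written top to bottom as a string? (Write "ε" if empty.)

(p, aabaa, Z) ⊢ (s, aabaa, Z) ⊢ (q, abaa, EZ) ⊢ (s, baa, CBZ) ⊢ (t, aa, BCBZ) ⊢ (q, aa, BCBZ) ⊢ (q, a, CBZ) ⊢ (r, ε, BZ)
All input consumed in state r with stack BZ.

BZ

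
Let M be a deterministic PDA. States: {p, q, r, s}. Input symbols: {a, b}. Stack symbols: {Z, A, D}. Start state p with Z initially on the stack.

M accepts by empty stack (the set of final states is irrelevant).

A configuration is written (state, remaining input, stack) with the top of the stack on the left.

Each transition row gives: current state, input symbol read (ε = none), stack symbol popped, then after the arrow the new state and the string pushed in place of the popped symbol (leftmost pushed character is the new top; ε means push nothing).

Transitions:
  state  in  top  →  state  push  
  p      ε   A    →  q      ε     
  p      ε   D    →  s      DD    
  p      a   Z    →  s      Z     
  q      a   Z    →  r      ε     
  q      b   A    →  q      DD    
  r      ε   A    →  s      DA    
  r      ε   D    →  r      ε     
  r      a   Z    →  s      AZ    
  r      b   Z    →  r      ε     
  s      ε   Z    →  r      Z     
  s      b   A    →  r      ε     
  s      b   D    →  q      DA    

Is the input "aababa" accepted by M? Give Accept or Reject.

(p, aababa, Z)
  read a, top Z: go to s, push Z → (s, ababa, Z)
  ε-move, top Z: go to r, push Z → (r, ababa, Z)
  read a, top Z: go to s, push AZ → (s, baba, AZ)
  read b, top A: go to r, push ε → (r, aba, Z)
  read a, top Z: go to s, push AZ → (s, ba, AZ)
  read b, top A: go to r, push ε → (r, a, Z)
  read a, top Z: go to s, push AZ → (s, ε, AZ)
All input consumed; stack is AZ, not empty, and no further ε-move applies.

Reject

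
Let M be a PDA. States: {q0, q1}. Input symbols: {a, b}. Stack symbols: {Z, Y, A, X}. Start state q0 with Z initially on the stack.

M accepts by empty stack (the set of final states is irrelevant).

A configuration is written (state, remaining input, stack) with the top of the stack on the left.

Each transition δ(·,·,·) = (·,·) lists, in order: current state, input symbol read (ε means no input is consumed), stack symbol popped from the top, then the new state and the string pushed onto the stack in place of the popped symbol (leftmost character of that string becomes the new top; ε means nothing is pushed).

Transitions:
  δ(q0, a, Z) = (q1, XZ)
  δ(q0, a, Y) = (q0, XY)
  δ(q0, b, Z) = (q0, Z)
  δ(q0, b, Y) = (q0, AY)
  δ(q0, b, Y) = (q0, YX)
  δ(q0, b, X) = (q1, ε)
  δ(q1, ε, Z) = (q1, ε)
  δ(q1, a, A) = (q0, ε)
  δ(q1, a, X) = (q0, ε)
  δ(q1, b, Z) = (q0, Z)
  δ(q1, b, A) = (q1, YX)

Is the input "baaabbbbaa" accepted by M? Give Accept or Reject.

No computation consumes all input and empties the stack.

Reject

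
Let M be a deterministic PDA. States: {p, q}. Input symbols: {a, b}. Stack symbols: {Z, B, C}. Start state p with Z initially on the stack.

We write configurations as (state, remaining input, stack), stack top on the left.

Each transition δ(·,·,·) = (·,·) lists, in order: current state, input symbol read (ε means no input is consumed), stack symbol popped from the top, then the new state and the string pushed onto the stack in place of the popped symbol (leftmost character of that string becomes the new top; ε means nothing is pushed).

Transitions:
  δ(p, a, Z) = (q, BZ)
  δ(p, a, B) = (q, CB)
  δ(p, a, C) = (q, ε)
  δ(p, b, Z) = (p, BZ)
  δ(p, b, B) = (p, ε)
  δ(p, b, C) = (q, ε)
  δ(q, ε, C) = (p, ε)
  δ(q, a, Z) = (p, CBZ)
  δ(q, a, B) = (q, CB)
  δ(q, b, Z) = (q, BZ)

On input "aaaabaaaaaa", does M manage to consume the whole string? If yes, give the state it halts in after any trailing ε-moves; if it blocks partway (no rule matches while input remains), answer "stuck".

(p, aaaabaaaaaa, Z)
  read a, top Z: go to q, push BZ → (q, aaabaaaaaa, BZ)
  read a, top B: go to q, push CB → (q, aabaaaaaa, CBZ)
  ε-move, top C: go to p, push ε → (p, aabaaaaaa, BZ)
  read a, top B: go to q, push CB → (q, abaaaaaa, CBZ)
  ε-move, top C: go to p, push ε → (p, abaaaaaa, BZ)
  read a, top B: go to q, push CB → (q, baaaaaa, CBZ)
  ε-move, top C: go to p, push ε → (p, baaaaaa, BZ)
  read b, top B: go to p, push ε → (p, aaaaaa, Z)
  read a, top Z: go to q, push BZ → (q, aaaaa, BZ)
  read a, top B: go to q, push CB → (q, aaaa, CBZ)
  ε-move, top C: go to p, push ε → (p, aaaa, BZ)
  read a, top B: go to q, push CB → (q, aaa, CBZ)
  ε-move, top C: go to p, push ε → (p, aaa, BZ)
  read a, top B: go to q, push CB → (q, aa, CBZ)
  ε-move, top C: go to p, push ε → (p, aa, BZ)
  read a, top B: go to q, push CB → (q, a, CBZ)
  ε-move, top C: go to p, push ε → (p, a, BZ)
  read a, top B: go to q, push CB → (q, ε, CBZ)
  ε-move, top C: go to p, push ε → (p, ε, BZ)
All input consumed; M is in state p.

p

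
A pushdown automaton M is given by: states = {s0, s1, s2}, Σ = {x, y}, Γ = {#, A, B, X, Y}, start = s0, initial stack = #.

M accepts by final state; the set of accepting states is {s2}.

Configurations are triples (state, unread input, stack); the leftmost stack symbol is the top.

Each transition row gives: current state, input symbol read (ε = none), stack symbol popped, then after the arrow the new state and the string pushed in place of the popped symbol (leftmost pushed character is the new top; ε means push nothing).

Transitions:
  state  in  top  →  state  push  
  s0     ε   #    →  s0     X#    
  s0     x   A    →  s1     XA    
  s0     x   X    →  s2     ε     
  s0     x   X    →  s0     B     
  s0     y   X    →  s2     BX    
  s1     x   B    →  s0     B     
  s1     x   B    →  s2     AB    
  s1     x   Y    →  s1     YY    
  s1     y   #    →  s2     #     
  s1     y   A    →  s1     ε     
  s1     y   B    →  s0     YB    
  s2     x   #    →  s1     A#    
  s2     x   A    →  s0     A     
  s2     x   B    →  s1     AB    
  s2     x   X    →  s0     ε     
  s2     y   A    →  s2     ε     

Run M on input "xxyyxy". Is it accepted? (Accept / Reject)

No computation consumes all input and reaches a final state.

Reject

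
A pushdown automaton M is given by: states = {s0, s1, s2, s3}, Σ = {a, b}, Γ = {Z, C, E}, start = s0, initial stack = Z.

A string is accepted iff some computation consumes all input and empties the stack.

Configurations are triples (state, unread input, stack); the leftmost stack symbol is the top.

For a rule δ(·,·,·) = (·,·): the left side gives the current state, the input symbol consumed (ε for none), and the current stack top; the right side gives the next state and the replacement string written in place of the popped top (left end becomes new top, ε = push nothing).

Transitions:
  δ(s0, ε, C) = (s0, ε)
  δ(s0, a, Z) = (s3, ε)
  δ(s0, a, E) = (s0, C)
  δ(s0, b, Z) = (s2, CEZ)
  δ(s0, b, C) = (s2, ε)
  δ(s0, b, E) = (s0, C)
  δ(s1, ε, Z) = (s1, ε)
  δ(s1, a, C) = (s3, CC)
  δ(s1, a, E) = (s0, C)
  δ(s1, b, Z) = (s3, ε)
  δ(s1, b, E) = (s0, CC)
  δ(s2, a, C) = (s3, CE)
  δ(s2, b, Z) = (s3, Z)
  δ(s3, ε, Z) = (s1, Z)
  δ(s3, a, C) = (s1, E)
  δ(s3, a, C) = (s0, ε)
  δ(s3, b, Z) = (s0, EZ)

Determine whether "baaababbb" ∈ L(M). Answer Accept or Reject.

One accepting computation: (s0, baaababbb, Z) ⊢ (s2, aaababbb, CEZ) ⊢ (s3, aababbb, CEEZ) ⊢ (s1, ababbb, EEEZ) ⊢ (s0, babbb, CEEZ) ⊢ (s0, babbb, EEZ) ⊢ (s0, abbb, CEZ) ⊢ (s0, abbb, EZ) ⊢ (s0, bbb, CZ) ⊢ (s2, bb, Z) ⊢ (s3, b, Z) ⊢ (s1, b, Z) ⊢ (s3, ε, ε)
All input consumed and the stack is empty.

Accept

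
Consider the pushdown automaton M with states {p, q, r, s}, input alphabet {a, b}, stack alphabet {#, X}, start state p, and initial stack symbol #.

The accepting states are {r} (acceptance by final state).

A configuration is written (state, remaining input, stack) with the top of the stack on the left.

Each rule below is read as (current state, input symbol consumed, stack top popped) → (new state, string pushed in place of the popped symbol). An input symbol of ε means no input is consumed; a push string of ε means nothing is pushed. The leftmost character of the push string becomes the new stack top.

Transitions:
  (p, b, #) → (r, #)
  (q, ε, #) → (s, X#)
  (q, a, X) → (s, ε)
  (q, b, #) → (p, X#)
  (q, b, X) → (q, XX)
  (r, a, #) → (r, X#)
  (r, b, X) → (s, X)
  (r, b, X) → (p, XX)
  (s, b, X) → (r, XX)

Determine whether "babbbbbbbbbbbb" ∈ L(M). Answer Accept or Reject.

One accepting computation: (p, babbbbbbbbbbbb, #) ⊢ (r, abbbbbbbbbbbb, #) ⊢ (r, bbbbbbbbbbbb, X#) ⊢ (s, bbbbbbbbbbb, X#) ⊢ (r, bbbbbbbbbb, XX#) ⊢ (s, bbbbbbbbb, XX#) ⊢ (r, bbbbbbbb, XXX#) ⊢ (s, bbbbbbb, XXX#) ⊢ (r, bbbbbb, XXXX#) ⊢ (s, bbbbb, XXXX#) ⊢ (r, bbbb, XXXXX#) ⊢ (s, bbb, XXXXX#) ⊢ (r, bb, XXXXXX#) ⊢ (s, b, XXXXXX#) ⊢ (r, ε, XXXXXXX#)
All input consumed and state r ∈ F.

Accept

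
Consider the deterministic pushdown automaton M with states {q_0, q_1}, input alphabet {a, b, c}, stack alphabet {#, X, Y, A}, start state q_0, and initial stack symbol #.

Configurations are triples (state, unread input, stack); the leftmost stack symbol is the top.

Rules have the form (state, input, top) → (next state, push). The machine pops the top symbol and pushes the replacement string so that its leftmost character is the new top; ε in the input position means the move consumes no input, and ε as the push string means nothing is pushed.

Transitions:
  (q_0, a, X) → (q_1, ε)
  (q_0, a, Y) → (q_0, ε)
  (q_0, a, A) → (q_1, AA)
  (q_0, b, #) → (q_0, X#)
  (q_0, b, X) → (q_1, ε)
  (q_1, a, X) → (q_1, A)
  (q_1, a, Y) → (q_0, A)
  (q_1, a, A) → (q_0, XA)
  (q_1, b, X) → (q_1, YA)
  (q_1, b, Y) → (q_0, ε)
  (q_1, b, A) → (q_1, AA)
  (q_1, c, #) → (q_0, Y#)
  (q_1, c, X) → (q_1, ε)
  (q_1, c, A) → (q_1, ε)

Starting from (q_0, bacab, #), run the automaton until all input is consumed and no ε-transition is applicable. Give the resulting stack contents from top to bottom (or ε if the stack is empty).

X#

(q_0, bacab, #)
  read b, top #: go to q_0, push X# → (q_0, acab, X#)
  read a, top X: go to q_1, push ε → (q_1, cab, #)
  read c, top #: go to q_0, push Y# → (q_0, ab, Y#)
  read a, top Y: go to q_0, push ε → (q_0, b, #)
  read b, top #: go to q_0, push X# → (q_0, ε, X#)
All input consumed in state q_0 with stack X#.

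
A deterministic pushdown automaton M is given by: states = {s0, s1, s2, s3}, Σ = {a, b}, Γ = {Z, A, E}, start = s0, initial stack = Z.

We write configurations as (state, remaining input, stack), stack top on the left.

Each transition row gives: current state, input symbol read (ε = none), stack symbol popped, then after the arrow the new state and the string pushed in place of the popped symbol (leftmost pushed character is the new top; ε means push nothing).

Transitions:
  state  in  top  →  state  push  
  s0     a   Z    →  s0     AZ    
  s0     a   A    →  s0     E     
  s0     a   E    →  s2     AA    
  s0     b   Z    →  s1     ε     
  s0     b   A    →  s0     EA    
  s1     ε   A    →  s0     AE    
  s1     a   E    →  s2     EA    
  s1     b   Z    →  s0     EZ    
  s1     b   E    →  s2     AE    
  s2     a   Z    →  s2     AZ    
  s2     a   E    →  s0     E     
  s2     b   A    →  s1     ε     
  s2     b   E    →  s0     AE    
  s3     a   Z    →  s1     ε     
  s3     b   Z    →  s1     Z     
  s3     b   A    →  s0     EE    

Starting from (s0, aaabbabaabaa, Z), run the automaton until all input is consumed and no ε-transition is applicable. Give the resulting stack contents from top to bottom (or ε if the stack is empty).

(s0, aaabbabaabaa, Z)
  read a, top Z: go to s0, push AZ → (s0, aabbabaabaa, AZ)
  read a, top A: go to s0, push E → (s0, abbabaabaa, EZ)
  read a, top E: go to s2, push AA → (s2, bbabaabaa, AAZ)
  read b, top A: go to s1, push ε → (s1, babaabaa, AZ)
  ε-move, top A: go to s0, push AE → (s0, babaabaa, AEZ)
  read b, top A: go to s0, push EA → (s0, abaabaa, EAEZ)
  read a, top E: go to s2, push AA → (s2, baabaa, AAAEZ)
  read b, top A: go to s1, push ε → (s1, aabaa, AAEZ)
  ε-move, top A: go to s0, push AE → (s0, aabaa, AEAEZ)
  read a, top A: go to s0, push E → (s0, abaa, EEAEZ)
  read a, top E: go to s2, push AA → (s2, baa, AAEAEZ)
  read b, top A: go to s1, push ε → (s1, aa, AEAEZ)
  ε-move, top A: go to s0, push AE → (s0, aa, AEEAEZ)
  read a, top A: go to s0, push E → (s0, a, EEEAEZ)
  read a, top E: go to s2, push AA → (s2, ε, AAEEAEZ)
All input consumed in state s2 with stack AAEEAEZ.

AAEEAEZ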